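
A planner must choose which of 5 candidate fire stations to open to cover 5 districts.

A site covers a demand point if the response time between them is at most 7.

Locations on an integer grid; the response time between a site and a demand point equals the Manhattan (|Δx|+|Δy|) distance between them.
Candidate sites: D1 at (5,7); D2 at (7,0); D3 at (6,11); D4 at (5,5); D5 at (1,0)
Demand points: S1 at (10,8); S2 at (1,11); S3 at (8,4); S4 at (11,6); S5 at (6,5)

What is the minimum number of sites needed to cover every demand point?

Coverage sets (demand points within 7 of each site):
  D1: {S1, S3, S4, S5}
  D2: {S3, S5}
  D3: {S1, S2, S5}
  D4: {S3, S4, S5}
  D5: {}
No single site covers all 5 demand points.
But {D1, D3} covers everything, so the minimum is 2.

2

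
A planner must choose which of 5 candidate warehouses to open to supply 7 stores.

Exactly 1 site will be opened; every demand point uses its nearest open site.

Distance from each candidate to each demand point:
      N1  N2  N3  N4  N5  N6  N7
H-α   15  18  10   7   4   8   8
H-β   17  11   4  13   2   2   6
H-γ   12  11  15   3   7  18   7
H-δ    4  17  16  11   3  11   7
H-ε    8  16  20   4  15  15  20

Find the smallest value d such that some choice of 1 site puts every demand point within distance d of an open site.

17

Open {H-β}.
  Farthest demand point is N1 at distance 17 (to H-β); all others are ≤ 17.
With {H-δ} the worst case is 17.
With {H-α} the worst case is 18.
No size-1 selection achieves below 17.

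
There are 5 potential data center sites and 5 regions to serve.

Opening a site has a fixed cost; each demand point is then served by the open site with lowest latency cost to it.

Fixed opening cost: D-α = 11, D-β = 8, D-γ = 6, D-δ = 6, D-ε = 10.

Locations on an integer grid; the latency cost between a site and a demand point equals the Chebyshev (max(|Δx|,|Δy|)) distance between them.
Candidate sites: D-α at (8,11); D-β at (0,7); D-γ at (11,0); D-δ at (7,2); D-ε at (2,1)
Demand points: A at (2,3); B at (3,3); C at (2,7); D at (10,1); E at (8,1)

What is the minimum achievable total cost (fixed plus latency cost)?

Open {D-δ}: assign each demand point to its cheapest open site.
  A→D-δ 5, B→D-δ 4, C→D-δ 5, D→D-δ 3, E→D-δ 1
  latency cost 18, fixed 6 → total 24.
Compare {D-β, D-γ}: latency cost 14 + fixed 14 = 28.
Compare {D-β, D-δ}: latency cost 14 + fixed 14 = 28.
Compare {D-γ, D-δ}: latency cost 16 + fixed 12 = 28.
All other subsets cost ≥ 28. Minimum total cost: 24.

24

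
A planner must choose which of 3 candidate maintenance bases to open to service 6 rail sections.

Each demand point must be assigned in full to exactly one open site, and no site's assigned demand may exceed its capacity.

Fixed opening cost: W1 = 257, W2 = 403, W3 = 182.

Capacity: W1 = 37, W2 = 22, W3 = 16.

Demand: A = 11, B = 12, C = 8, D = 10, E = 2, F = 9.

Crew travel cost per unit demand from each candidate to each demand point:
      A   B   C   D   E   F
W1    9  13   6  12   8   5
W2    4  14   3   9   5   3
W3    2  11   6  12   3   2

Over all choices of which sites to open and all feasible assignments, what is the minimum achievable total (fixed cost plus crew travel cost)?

1059

Open {W1, W2}; cheapest assignment that respects the capacities:
  W1 (cap 37, load 31): B, C, E, F — cost 12×13 + 8×6 + 2×8 + 9×5 = 265
  W2 (cap 22, load 21): A, D — cost 11×4 + 10×9 = 134
  Shipping 399, fixed 660 → total 1059.
  Any other capacity-feasible assignment to {W1, W2} ships for at least 399.
Compare {W1, W2, W3}: its best feasible assignment gives total 1185.
Every other set of open sites that can feasibly serve all demand totals ≥ 1185 even under its best assignment. Minimum: 1059.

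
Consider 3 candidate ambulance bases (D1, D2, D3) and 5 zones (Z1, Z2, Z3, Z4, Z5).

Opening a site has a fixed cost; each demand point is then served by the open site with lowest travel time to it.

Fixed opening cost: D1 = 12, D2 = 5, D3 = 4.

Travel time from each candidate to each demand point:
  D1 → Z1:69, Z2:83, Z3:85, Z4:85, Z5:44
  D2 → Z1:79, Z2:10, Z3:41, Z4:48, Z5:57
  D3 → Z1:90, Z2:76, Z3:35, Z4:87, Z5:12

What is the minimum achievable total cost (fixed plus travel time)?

193

Open {D2, D3}: assign each demand point to its cheapest open site.
  Z1→D2 79, Z2→D2 10, Z3→D3 35, Z4→D2 48, Z5→D3 12
  travel time 184, fixed 9 → total 193.
Compare {D1, D2, D3}: travel time 174 + fixed 21 = 195.
Compare {D1, D2}: travel time 212 + fixed 17 = 229.
Compare {D2}: travel time 235 + fixed 5 = 240.
All other subsets cost ≥ 195. Minimum total cost: 193.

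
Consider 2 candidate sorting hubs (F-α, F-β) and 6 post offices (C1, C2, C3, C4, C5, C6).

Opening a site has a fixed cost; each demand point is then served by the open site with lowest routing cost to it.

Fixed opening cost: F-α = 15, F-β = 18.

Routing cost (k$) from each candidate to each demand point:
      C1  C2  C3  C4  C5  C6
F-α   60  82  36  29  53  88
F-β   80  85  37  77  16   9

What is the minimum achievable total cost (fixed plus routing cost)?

Open {F-α, F-β}: assign each demand point to its cheapest open site.
  C1→F-α 60, C2→F-α 82, C3→F-α 36, C4→F-α 29, C5→F-β 16, C6→F-β 9
  routing cost 232, fixed 33 → total 265.
Compare {F-β}: routing cost 304 + fixed 18 = 322.
Compare {F-α}: routing cost 348 + fixed 15 = 363.

265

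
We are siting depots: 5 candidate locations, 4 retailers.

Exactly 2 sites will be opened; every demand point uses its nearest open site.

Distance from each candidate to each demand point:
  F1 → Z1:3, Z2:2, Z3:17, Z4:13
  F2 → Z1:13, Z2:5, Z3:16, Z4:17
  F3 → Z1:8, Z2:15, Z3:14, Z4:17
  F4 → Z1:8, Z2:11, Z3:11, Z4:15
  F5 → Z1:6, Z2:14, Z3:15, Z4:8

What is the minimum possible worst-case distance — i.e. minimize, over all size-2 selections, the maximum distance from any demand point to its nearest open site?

11

Open {F4, F5}.
  Farthest demand point is Z2 at distance 11 (to F4); all others are ≤ 11.
With {F1, F4} the worst case is 13.
With {F1, F3} the worst case is 14.
No size-2 selection achieves below 11.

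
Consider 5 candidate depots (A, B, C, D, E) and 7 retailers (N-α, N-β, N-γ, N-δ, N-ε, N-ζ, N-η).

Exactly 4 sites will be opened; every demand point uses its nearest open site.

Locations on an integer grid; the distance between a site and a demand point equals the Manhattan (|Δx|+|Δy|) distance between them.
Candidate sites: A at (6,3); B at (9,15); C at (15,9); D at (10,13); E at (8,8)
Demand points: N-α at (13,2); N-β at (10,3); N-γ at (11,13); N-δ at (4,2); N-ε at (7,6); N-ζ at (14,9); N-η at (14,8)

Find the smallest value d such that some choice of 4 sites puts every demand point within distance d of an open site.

Open {A, B, C, D}.
  Farthest demand point is N-α at distance 8 (to A); all others are ≤ 8.
With {A, B, C, E} the worst case is 8.
With {A, B, D, E} the worst case is 8.
No size-4 selection achieves below 8.

8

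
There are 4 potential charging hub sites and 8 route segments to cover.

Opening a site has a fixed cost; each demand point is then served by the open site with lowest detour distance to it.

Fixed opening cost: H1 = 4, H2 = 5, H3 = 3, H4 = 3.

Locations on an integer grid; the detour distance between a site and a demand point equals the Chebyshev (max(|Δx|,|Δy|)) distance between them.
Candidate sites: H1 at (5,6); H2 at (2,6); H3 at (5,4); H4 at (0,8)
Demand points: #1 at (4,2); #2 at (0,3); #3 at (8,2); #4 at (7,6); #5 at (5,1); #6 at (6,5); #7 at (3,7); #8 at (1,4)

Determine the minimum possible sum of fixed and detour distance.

Open {H2, H3}: assign each demand point to its cheapest open site.
  #1→H3 2, #2→H2 3, #3→H3 3, #4→H3 2, #5→H3 3, #6→H3 1, #7→H2 1, #8→H2 2
  detour distance 17, fixed 8 → total 25.
Compare {H3}: detour distance 23 + fixed 3 = 26.
Compare {H2, H3, H4}: detour distance 17 + fixed 11 = 28.
Compare {H1, H3}: detour distance 22 + fixed 7 = 29.
All other subsets cost ≥ 26. Minimum total cost: 25.

25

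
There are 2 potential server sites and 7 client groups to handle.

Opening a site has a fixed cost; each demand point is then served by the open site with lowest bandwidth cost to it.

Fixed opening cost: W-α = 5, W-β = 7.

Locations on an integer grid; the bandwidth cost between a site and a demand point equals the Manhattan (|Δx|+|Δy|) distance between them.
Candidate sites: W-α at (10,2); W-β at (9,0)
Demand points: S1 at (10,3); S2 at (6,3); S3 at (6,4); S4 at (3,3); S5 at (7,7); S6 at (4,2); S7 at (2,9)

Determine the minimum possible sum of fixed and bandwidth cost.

Open {W-α}: assign each demand point to its cheapest open site.
  S1→W-α 1, S2→W-α 5, S3→W-α 6, S4→W-α 8, S5→W-α 8, S6→W-α 6, S7→W-α 15
  bandwidth cost 49, fixed 5 → total 54.
Compare {W-α, W-β}: bandwidth cost 49 + fixed 12 = 61.
Compare {W-β}: bandwidth cost 58 + fixed 7 = 65.

54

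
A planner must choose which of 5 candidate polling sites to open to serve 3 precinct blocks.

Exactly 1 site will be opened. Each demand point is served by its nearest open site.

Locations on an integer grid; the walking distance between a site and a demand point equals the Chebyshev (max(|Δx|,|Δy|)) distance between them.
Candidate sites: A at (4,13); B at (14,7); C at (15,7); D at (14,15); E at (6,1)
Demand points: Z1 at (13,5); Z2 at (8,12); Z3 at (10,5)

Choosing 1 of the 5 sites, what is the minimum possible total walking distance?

Open {B}.
  Z1→B 2, Z2→B 6, Z3→B 4  ⇒ total 12.
Compare {C}: total 14.
Compare {A}: total 21.
No size-1 selection does better; minimum is 12.

12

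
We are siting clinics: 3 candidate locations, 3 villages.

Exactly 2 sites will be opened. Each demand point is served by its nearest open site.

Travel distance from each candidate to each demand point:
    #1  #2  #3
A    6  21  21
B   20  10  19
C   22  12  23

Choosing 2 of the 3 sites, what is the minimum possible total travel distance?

Open {A, B}.
  #1→A 6, #2→B 10, #3→B 19  ⇒ total 35.
Compare {A, C}: total 39.
Compare {B, C}: total 49.

35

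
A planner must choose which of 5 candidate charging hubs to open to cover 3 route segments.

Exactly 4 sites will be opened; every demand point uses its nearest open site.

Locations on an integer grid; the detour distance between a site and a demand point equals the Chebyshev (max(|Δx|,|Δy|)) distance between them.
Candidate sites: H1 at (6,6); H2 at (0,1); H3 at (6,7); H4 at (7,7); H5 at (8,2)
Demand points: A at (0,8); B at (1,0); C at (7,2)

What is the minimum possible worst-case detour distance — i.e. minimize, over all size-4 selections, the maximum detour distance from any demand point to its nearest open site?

Open {H1, H2, H3, H4}.
  Farthest demand point is A at detour distance 6 (to H1); all others are ≤ 6.
With {H1, H2, H3, H5} the worst case is 6.
With {H1, H2, H4, H5} the worst case is 6.
No size-4 selection achieves below 6.

6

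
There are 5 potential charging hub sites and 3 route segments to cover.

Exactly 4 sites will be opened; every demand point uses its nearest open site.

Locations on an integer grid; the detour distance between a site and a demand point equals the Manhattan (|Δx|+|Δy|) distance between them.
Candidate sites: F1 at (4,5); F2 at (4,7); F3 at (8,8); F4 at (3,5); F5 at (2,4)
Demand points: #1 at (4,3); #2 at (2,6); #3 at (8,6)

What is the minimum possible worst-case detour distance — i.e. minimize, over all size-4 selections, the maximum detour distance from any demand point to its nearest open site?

Open {F1, F2, F3, F4}.
  Farthest demand point is #1 at detour distance 2 (to F1); all others are ≤ 2.
With {F1, F2, F3, F5} the worst case is 2.
With {F1, F3, F4, F5} the worst case is 2.
No size-4 selection achieves below 2.

2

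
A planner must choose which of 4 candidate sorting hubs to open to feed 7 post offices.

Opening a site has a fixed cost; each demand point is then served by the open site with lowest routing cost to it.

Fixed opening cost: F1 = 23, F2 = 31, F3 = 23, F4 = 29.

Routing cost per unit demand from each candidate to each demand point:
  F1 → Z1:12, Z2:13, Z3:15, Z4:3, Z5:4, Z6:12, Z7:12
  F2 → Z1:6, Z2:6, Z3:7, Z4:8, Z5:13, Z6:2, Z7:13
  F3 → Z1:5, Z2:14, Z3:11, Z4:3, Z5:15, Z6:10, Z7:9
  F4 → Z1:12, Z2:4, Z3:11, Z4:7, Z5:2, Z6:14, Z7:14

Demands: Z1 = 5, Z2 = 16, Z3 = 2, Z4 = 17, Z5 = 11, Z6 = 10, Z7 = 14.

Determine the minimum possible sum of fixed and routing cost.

Open {F2, F3, F4}: assign each demand point to its cheapest open site.
  Z1→F3 5×5=25, Z2→F4 16×4=64, Z3→F2 2×7=14, Z4→F3 17×3=51, Z5→F4 11×2=22, Z6→F2 10×2=20, Z7→F3 14×9=126
  routing cost 322, fixed 83 → total 405.
Compare {F1, F2, F3, F4}: routing cost 322 + fixed 106 = 428.
Compare {F1, F2, F4}: routing cost 369 + fixed 83 = 452.
Compare {F1, F2, F3}: routing cost 376 + fixed 77 = 453.
All other subsets cost ≥ 428. Minimum total cost: 405.

405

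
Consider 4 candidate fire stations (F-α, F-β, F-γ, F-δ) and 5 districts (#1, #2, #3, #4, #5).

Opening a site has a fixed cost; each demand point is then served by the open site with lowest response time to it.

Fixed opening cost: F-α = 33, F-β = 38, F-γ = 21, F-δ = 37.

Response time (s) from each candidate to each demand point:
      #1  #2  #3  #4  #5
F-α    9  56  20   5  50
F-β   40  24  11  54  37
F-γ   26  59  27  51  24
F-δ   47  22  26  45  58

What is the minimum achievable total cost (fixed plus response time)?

Open {F-α, F-β}: assign each demand point to its cheapest open site.
  #1→F-α 9, #2→F-β 24, #3→F-β 11, #4→F-α 5, #5→F-β 37
  response time 86, fixed 71 → total 157.
Compare {F-α, F-β, F-γ}: response time 73 + fixed 92 = 165.
Compare {F-α, F-γ}: response time 114 + fixed 54 = 168.
Compare {F-α, F-γ, F-δ}: response time 80 + fixed 91 = 171.
All other subsets cost ≥ 165. Minimum total cost: 157.

157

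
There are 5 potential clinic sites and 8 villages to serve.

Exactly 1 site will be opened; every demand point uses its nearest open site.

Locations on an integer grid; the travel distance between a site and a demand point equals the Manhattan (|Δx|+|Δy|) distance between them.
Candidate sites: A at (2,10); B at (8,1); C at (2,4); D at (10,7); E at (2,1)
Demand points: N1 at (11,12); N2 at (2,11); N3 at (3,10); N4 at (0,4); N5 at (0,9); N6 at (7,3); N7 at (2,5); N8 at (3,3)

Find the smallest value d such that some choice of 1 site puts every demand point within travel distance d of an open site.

12

Open {A}.
  Farthest demand point is N6 at travel distance 12 (to A); all others are ≤ 12.
With {D} the worst case is 13.
With {B} the worst case is 16.
No size-1 selection achieves below 12.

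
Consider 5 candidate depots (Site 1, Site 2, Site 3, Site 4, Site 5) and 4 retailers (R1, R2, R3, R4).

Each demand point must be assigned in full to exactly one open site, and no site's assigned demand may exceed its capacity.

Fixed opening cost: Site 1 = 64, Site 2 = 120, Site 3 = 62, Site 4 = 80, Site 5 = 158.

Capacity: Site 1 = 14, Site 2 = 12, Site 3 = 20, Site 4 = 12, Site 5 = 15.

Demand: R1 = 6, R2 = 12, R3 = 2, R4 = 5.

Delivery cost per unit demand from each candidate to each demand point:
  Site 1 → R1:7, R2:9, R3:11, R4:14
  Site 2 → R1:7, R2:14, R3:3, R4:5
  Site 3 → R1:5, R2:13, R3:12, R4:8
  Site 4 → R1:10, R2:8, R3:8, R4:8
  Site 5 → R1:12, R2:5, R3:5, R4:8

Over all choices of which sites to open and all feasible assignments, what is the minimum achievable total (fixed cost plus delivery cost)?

Open {Site 1, Site 3}; cheapest assignment that respects the capacities:
  Site 1 (cap 14, load 14): R2, R3 — cost 12×9 + 2×11 = 130
  Site 3 (cap 20, load 11): R1, R4 — cost 6×5 + 5×8 = 70
  Shipping 200, fixed 126 → total 326.
  Any other capacity-feasible assignment to {Site 1, Site 3} ships for at least 200.
Compare {Site 3, Site 4}: its best feasible assignment gives total 332.
Compare {Site 3, Site 5}: its best feasible assignment gives total 360.
Every other set of open sites that can feasibly serve all demand totals ≥ 332 even under its best assignment. Minimum: 326.

326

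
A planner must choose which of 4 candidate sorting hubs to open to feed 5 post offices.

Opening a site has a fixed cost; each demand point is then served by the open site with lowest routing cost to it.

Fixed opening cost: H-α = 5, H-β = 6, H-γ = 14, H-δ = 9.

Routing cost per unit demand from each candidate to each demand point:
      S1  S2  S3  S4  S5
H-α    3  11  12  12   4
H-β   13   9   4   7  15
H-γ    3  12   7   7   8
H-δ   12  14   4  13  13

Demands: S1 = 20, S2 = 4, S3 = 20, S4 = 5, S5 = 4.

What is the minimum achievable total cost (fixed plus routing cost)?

Open {H-α, H-β}: assign each demand point to its cheapest open site.
  S1→H-α 20×3=60, S2→H-β 4×9=36, S3→H-β 20×4=80, S4→H-β 5×7=35, S5→H-α 4×4=16
  routing cost 227, fixed 11 → total 238.
Compare {H-α, H-β, H-δ}: routing cost 227 + fixed 20 = 247.
Compare {H-α, H-β, H-γ}: routing cost 227 + fixed 25 = 252.
Compare {H-α, H-β, H-γ, H-δ}: routing cost 227 + fixed 34 = 261.
All other subsets cost ≥ 247. Minimum total cost: 238.

238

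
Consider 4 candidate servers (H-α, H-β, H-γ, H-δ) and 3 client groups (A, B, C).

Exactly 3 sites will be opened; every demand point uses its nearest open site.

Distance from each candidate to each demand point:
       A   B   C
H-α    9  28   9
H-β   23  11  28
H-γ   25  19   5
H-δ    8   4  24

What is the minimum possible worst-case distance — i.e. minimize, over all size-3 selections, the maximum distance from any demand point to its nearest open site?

8

Open {H-α, H-γ, H-δ}.
  Farthest demand point is A at distance 8 (to H-δ); all others are ≤ 8.
With {H-β, H-γ, H-δ} the worst case is 8.
With {H-α, H-β, H-δ} the worst case is 9.
No size-3 selection achieves below 8.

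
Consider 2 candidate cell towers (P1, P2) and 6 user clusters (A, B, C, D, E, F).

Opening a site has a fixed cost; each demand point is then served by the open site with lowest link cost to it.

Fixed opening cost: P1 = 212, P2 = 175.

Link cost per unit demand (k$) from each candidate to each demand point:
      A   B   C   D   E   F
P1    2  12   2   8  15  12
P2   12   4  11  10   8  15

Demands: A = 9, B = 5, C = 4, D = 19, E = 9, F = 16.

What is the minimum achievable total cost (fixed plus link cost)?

Open {P1}: assign each demand point to its cheapest open site.
  A→P1 9×2=18, B→P1 5×12=60, C→P1 4×2=8, D→P1 19×8=152, E→P1 9×15=135, F→P1 16×12=192
  link cost 565, fixed 212 → total 777.
Compare {P2}: link cost 674 + fixed 175 = 849.
Compare {P1, P2}: link cost 462 + fixed 387 = 849.

777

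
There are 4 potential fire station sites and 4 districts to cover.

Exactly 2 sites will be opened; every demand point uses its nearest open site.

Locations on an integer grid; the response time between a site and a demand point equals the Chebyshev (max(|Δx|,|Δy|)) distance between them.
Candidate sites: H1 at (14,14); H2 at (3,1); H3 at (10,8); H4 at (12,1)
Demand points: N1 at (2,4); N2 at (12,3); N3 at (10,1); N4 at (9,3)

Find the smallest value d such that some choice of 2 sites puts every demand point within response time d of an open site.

Open {H2, H4}.
  Farthest demand point is N1 at response time 3 (to H2); all others are ≤ 3.
With {H2, H3} the worst case is 7.
With {H1, H3} the worst case is 8.
No size-2 selection achieves below 3.

3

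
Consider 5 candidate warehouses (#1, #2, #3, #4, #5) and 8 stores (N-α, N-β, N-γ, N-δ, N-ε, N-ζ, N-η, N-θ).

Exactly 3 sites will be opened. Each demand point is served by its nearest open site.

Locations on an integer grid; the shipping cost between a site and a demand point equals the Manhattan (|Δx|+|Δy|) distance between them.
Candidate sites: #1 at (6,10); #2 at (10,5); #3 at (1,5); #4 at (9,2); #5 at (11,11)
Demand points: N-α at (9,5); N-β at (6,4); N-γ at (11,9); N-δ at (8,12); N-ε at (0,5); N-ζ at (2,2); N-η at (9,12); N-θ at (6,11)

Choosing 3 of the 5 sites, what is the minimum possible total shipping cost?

Open {#2, #3, #5}.
  N-α→#2 1, N-β→#2 5, N-γ→#5 2, N-δ→#5 4, N-ε→#3 1, N-ζ→#3 4, N-η→#5 3, N-θ→#5 5  ⇒ total 25.
Compare {#1, #2, #3}: total 26.
Compare {#3, #4, #5}: total 27.
No size-3 selection does better; minimum is 25.

25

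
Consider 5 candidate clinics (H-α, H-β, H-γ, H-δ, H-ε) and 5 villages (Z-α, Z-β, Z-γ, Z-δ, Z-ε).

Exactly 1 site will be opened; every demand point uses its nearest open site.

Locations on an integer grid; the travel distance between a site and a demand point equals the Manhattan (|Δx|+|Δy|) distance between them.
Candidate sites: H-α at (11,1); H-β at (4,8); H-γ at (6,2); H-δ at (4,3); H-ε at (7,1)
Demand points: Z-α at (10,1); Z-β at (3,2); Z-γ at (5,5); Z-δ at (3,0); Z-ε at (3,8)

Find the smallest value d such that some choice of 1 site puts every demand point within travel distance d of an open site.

8

Open {H-δ}.
  Farthest demand point is Z-α at travel distance 8 (to H-δ); all others are ≤ 8.
With {H-γ} the worst case is 9.
With {H-ε} the worst case is 11.
No size-1 selection achieves below 8.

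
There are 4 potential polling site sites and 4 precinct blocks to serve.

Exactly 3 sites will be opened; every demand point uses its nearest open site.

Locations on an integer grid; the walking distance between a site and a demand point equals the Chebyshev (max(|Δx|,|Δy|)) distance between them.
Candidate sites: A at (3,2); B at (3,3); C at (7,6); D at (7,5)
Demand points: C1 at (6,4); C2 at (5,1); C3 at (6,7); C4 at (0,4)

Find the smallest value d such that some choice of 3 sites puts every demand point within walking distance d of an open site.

3

Open {A, B, C}.
  Farthest demand point is C4 at walking distance 3 (to A); all others are ≤ 3.
With {A, B, D} the worst case is 3.
With {A, C, D} the worst case is 3.
No size-3 selection achieves below 3.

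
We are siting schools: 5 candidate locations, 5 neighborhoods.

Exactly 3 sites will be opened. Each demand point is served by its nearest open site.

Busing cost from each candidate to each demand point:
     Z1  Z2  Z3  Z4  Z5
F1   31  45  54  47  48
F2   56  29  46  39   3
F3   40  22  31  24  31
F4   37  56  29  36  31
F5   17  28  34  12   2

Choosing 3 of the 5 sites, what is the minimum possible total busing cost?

Open {F3, F4, F5}.
  Z1→F5 17, Z2→F3 22, Z3→F4 29, Z4→F5 12, Z5→F5 2  ⇒ total 82.
Compare {F1, F3, F5}: total 84.
Compare {F2, F3, F5}: total 84.
No size-3 selection does better; minimum is 82.

82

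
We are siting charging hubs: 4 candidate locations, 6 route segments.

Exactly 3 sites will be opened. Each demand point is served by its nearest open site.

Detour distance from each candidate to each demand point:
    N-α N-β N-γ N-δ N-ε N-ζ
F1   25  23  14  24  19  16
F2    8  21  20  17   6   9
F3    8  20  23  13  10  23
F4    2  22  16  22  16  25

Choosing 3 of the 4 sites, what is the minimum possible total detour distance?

66

Open {F2, F3, F4}.
  N-α→F4 2, N-β→F3 20, N-γ→F4 16, N-δ→F3 13, N-ε→F2 6, N-ζ→F2 9  ⇒ total 66.
Compare {F1, F2, F4}: total 69.
Compare {F1, F2, F3}: total 70.
No size-3 selection does better; minimum is 66.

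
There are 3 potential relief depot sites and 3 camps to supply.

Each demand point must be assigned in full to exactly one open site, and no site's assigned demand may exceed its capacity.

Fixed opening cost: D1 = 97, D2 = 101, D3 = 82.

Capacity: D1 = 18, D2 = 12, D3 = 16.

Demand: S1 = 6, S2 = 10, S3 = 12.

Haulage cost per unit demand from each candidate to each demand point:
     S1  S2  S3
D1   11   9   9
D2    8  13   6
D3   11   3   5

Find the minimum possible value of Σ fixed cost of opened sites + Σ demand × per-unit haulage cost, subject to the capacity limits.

Open {D2, D3}; cheapest assignment that respects the capacities:
  D2 (cap 12, load 12): S3 — cost 12×6 = 72
  D3 (cap 16, load 16): S1, S2 — cost 6×11 + 10×3 = 96
  Shipping 168, fixed 183 → total 351.
  Any other capacity-feasible assignment to {D2, D3} ships for at least 168.
Compare {D1, D3}: its best feasible assignment gives total 383.
Compare {D1, D2}: its best feasible assignment gives total 426.
Every other set of open sites that can feasibly serve all demand totals ≥ 383 even under its best assignment. Minimum: 351.

351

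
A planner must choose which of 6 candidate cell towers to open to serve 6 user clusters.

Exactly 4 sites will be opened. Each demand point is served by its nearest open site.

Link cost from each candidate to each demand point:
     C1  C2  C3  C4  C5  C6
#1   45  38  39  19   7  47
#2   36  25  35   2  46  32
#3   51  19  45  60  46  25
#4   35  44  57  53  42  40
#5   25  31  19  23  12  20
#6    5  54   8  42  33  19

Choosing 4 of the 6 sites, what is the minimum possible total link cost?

60

Open {#1, #2, #3, #6}.
  C1→#6 5, C2→#3 19, C3→#6 8, C4→#2 2, C5→#1 7, C6→#6 19  ⇒ total 60.
Compare {#2, #3, #5, #6}: total 65.
Compare {#1, #2, #4, #6}: total 66.
No size-4 selection does better; minimum is 60.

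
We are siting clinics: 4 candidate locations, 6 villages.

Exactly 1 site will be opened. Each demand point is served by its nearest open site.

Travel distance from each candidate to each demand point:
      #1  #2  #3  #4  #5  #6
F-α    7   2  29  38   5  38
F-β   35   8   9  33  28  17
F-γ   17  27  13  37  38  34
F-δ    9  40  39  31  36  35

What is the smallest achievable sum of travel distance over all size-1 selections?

Open {F-α}.
  #1→F-α 7, #2→F-α 2, #3→F-α 29, #4→F-α 38, #5→F-α 5, #6→F-α 38  ⇒ total 119.
Compare {F-β}: total 130.
Compare {F-γ}: total 166.
No size-1 selection does better; minimum is 119.

119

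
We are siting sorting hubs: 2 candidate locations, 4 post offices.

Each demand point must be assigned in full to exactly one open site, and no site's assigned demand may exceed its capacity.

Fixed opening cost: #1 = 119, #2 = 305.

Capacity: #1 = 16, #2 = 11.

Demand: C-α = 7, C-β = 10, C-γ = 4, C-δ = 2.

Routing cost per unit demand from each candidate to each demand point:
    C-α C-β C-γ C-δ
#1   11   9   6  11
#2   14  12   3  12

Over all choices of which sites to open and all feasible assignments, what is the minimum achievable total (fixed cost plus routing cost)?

Open {#1, #2}; cheapest assignment that respects the capacities:
  #1 (cap 16, load 12): C-β, C-δ — cost 10×9 + 2×11 = 112
  #2 (cap 11, load 11): C-α, C-γ — cost 7×14 + 4×3 = 110
  Shipping 222, fixed 424 → total 646.
  Any other capacity-feasible assignment to {#1, #2} ships for at least 222.
Total demand is 23 and no other set of sites has combined capacity ≥ 23, so {#1, #2} is the only feasible choice of open sites. Minimum: 646.

646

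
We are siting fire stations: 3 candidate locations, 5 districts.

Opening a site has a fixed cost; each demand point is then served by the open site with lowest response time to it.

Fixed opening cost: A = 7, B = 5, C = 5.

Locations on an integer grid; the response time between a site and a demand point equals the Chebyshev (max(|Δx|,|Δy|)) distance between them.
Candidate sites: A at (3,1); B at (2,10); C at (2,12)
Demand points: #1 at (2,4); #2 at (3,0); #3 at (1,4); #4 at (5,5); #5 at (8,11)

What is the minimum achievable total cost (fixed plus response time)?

Open {A}: assign each demand point to its cheapest open site.
  #1→A 3, #2→A 1, #3→A 3, #4→A 4, #5→A 10
  response time 21, fixed 7 → total 28.
Compare {A, B}: response time 17 + fixed 12 = 29.
Compare {A, C}: response time 17 + fixed 12 = 29.
Compare {A, B, C}: response time 17 + fixed 17 = 34.
All other subsets cost ≥ 29. Minimum total cost: 28.

28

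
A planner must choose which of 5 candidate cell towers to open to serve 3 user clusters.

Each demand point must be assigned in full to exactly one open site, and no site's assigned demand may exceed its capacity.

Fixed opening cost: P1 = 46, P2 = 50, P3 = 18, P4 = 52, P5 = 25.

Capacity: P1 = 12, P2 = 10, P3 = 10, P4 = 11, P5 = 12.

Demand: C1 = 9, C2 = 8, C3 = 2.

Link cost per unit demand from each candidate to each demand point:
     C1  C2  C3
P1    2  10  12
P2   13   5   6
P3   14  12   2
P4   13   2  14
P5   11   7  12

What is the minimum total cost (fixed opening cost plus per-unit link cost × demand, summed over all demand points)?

154

Open {P1, P3, P4}; cheapest assignment that respects the capacities:
  P1 (cap 12, load 9): C1 — cost 9×2 = 18
  P3 (cap 10, load 2): C3 — cost 2×2 = 4
  P4 (cap 11, load 8): C2 — cost 8×2 = 16
  Shipping 38, fixed 116 → total 154.
  Any other capacity-feasible assignment to {P1, P3, P4} ships for at least 38.
Compare {P1, P4}: its best feasible assignment gives total 156.
Compare {P1, P2}: its best feasible assignment gives total 166.
Every other set of open sites that can feasibly serve all demand totals ≥ 156 even under its best assignment. Minimum: 154.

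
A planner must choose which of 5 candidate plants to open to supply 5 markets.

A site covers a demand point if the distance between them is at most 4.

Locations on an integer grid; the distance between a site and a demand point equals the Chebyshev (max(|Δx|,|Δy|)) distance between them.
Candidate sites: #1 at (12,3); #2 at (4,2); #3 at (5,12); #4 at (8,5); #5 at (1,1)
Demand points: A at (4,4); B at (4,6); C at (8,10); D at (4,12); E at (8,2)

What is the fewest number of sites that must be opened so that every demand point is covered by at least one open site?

Coverage sets (demand points within 4 of each site):
  #1: {E}
  #2: {A, B, E}
  #3: {C, D}
  #4: {A, B, E}
  #5: {A}
No single site covers all 5 demand points.
But {#2, #3} covers everything, so the minimum is 2.

2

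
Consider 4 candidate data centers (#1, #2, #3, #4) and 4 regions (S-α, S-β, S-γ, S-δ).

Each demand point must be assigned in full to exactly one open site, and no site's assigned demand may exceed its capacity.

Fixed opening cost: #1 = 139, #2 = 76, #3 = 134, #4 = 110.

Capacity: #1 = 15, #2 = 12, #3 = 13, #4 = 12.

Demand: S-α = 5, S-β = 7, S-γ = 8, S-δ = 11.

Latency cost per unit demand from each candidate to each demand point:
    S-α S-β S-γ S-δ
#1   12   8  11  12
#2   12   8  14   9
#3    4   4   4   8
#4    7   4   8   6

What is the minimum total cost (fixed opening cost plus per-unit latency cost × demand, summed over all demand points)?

494

Open {#2, #3, #4}; cheapest assignment that respects the capacities:
  #2 (cap 12, load 7): S-β — cost 7×8 = 56
  #3 (cap 13, load 13): S-α, S-γ — cost 5×4 + 8×4 = 52
  #4 (cap 12, load 11): S-δ — cost 11×6 = 66
  Shipping 174, fixed 320 → total 494.
  Any other capacity-feasible assignment to {#2, #3, #4} ships for at least 174.
Compare {#1, #2, #3}: its best feasible assignment gives total 556.
Compare {#1, #3, #4}: its best feasible assignment gives total 557.
Every other set of open sites that can feasibly serve all demand totals ≥ 556 even under its best assignment. Minimum: 494.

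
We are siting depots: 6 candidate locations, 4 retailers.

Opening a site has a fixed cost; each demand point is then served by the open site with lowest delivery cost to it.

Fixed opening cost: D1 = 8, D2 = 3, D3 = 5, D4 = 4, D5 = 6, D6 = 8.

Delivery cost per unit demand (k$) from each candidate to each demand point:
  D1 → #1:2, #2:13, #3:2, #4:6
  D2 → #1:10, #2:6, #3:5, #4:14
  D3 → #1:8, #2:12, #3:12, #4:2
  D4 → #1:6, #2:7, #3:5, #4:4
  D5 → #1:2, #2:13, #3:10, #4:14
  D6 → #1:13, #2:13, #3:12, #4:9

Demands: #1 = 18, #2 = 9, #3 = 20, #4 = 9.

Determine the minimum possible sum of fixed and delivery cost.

Open {D1, D2, D3}: assign each demand point to its cheapest open site.
  #1→D1 18×2=36, #2→D2 9×6=54, #3→D1 20×2=40, #4→D3 9×2=18
  delivery cost 148, fixed 16 → total 164.
Compare {D1, D2, D3, D4}: delivery cost 148 + fixed 20 = 168.
Compare {D1, D2, D3, D5}: delivery cost 148 + fixed 22 = 170.
Compare {D1, D2, D3, D6}: delivery cost 148 + fixed 24 = 172.
All other subsets cost ≥ 168. Minimum total cost: 164.

164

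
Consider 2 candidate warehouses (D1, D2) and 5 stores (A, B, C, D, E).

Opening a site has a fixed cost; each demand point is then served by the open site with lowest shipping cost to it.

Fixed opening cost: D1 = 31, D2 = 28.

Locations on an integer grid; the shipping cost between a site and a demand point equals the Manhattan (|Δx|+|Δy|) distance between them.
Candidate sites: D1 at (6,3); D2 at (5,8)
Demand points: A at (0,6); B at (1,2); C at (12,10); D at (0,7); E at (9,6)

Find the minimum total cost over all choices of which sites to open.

Open {D2}: assign each demand point to its cheapest open site.
  A→D2 7, B→D2 10, C→D2 9, D→D2 6, E→D2 6
  shipping cost 38, fixed 28 → total 66.
Compare {D1}: shipping cost 44 + fixed 31 = 75.
Compare {D1, D2}: shipping cost 34 + fixed 59 = 93.

66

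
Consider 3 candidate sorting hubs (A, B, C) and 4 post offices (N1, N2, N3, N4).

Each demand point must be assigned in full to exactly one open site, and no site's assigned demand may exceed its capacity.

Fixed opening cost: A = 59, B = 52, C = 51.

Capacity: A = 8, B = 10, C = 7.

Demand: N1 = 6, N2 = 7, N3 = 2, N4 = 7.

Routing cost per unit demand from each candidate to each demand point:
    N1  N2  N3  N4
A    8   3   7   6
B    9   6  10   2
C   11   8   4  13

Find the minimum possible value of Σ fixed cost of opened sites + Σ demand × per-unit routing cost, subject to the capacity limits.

283

Open {A, B, C}; cheapest assignment that respects the capacities:
  A (cap 8, load 7): N2 — cost 7×3 = 21
  B (cap 10, load 9): N3, N4 — cost 2×10 + 7×2 = 34
  C (cap 7, load 6): N1 — cost 6×11 = 66
  Shipping 121, fixed 162 → total 283.
  Any other capacity-feasible assignment to {A, B, C} ships for at least 121.
Total demand is 22 and no other set of sites has combined capacity ≥ 22, so {A, B, C} is the only feasible choice of open sites. Minimum: 283.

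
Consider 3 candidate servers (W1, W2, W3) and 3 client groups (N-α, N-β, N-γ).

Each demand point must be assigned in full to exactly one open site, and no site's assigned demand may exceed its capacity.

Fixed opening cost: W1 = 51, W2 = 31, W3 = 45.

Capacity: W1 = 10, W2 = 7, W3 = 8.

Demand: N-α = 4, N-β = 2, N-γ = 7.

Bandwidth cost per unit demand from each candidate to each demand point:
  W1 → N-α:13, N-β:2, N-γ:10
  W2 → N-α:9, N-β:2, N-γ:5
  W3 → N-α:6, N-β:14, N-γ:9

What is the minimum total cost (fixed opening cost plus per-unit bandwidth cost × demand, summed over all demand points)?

Open {W2, W3}; cheapest assignment that respects the capacities:
  W2 (cap 7, load 7): N-γ — cost 7×5 = 35
  W3 (cap 8, load 6): N-α, N-β — cost 4×6 + 2×14 = 52
  Shipping 87, fixed 76 → total 163.
  Any other capacity-feasible assignment to {W2, W3} ships for at least 87.
Compare {W1, W2}: its best feasible assignment gives total 173.
Compare {W1, W2, W3}: its best feasible assignment gives total 190.
Every other set of open sites that can feasibly serve all demand totals ≥ 173 even under its best assignment. Minimum: 163.

163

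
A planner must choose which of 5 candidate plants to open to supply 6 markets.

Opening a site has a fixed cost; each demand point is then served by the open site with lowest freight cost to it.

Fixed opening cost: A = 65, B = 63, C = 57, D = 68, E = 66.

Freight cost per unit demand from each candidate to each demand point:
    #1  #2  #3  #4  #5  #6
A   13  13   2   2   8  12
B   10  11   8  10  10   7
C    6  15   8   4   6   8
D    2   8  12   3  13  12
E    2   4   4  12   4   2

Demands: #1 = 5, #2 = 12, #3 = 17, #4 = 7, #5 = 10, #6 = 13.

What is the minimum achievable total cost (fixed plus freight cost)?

Open {A, E}: assign each demand point to its cheapest open site.
  #1→E 5×2=10, #2→E 12×4=48, #3→A 17×2=34, #4→A 7×2=14, #5→E 10×4=40, #6→E 13×2=26
  freight cost 172, fixed 131 → total 303.
Compare {E}: freight cost 276 + fixed 66 = 342.
Compare {C, E}: freight cost 220 + fixed 123 = 343.
Compare {D, E}: freight cost 213 + fixed 134 = 347.
All other subsets cost ≥ 342. Minimum total cost: 303.

303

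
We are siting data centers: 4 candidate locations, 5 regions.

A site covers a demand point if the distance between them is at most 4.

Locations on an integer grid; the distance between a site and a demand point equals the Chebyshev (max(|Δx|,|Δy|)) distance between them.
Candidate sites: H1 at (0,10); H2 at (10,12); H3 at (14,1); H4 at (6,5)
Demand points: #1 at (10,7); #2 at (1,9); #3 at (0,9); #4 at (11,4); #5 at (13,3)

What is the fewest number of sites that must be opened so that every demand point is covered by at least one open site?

3

Coverage sets (demand points within 4 of each site):
  H1: {#2, #3}
  H2: {}
  H3: {#4, #5}
  H4: {#1}
No 2 sites suffice: every size-2 union leaves at least one demand point uncovered.
But {H1, H3, H4} covers everything, so the minimum is 3.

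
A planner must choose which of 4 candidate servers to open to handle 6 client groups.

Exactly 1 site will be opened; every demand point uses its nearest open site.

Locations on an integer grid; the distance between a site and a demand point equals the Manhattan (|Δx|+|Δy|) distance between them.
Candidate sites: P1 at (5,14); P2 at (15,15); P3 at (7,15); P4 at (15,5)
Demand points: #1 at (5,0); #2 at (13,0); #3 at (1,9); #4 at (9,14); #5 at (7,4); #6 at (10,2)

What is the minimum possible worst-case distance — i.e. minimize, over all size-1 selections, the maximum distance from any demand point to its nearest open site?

Open {P4}.
  Farthest demand point is #3 at distance 18 (to P4); all others are ≤ 18.
With {P3} the worst case is 21.
With {P1} the worst case is 22.
No size-1 selection achieves below 18.

18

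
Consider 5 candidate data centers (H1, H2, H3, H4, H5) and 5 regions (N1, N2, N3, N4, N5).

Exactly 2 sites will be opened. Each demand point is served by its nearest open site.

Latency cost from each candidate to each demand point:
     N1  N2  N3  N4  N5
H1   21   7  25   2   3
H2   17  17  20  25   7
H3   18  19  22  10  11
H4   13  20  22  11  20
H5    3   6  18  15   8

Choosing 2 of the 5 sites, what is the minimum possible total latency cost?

Open {H1, H5}.
  N1→H5 3, N2→H5 6, N3→H5 18, N4→H1 2, N5→H1 3  ⇒ total 32.
Compare {H3, H5}: total 45.
Compare {H4, H5}: total 46.
No size-2 selection does better; minimum is 32.

32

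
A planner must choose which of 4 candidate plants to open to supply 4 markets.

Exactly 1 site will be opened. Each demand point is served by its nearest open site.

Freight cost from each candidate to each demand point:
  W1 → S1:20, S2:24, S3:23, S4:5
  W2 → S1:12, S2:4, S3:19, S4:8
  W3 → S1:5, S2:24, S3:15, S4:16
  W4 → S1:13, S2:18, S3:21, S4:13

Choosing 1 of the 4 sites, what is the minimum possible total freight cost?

Open {W2}.
  S1→W2 12, S2→W2 4, S3→W2 19, S4→W2 8  ⇒ total 43.
Compare {W3}: total 60.
Compare {W4}: total 65.
No size-1 selection does better; minimum is 43.

43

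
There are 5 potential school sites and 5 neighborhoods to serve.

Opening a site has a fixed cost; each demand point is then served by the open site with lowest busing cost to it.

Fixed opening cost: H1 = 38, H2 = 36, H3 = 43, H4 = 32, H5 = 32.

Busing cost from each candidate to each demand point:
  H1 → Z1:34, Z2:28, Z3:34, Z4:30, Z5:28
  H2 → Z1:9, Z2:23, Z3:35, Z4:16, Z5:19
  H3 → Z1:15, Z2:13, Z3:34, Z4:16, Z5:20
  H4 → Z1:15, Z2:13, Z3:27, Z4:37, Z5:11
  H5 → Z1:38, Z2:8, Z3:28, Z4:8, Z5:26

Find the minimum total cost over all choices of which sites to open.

Open {H4, H5}: assign each demand point to its cheapest open site.
  Z1→H4 15, Z2→H5 8, Z3→H4 27, Z4→H5 8, Z5→H4 11
  busing cost 69, fixed 64 → total 133.
Compare {H4}: busing cost 103 + fixed 32 = 135.
Compare {H2}: busing cost 102 + fixed 36 = 138.
Compare {H5}: busing cost 108 + fixed 32 = 140.
All other subsets cost ≥ 135. Minimum total cost: 133.

133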